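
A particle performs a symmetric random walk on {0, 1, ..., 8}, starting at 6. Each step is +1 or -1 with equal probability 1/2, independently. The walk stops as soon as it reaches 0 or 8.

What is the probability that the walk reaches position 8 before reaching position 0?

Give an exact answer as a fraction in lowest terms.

Answer: 3/4

Derivation:
Symmetric walk (p = 1/2): the harmonic-function argument gives P(hit 8 before 0 | start at 6) = a/N.
P = 6/8 = 3/4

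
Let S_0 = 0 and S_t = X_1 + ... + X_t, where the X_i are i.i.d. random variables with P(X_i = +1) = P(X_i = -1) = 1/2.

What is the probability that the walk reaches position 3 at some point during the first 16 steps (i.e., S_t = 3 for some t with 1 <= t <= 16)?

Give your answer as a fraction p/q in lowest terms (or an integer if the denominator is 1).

Count via complement. Let g(t,s) = #length-t paths at position s with S_1..S_t all ≠ 3.
g(t,s) = g(t-1,s-1) + g(t-1,s+1) for s ≠ 3; g(t,3) = 0.
t=0: g(0,0)=1
t=1: g(1,-1)=1 g(1,1)=1
t=2: g(2,-2)=1 g(2,0)=2 g(2,2)=1
t=3: g(3,-3)=1 g(3,-1)=3 g(3,1)=3
t=4: g(4,-4)=1 g(4,-2)=4 g(4,0)=6 g(4,2)=3
t=5: g(5,-5)=1 g(5,-3)=5 g(5,-1)=10 g(5,1)=9
t=6: g(6,-6)=1 g(6,-4)=6 g(6,-2)=15 g(6,0)=19 g(6,2)=9
t=7: g(7,-7)=1 g(7,-5)=7 g(7,-3)=21 g(7,-1)=34 g(7,1)=28
t=8: g(8,-8)=1 g(8,-6)=8 g(8,-4)=28 g(8,-2)=55 g(8,0)=62 g(8,2)=28
t=9: g(9,-9)=1 g(9,-7)=9 g(9,-5)=36 g(9,-3)=83 g(9,-1)=117 g(9,1)=90
t=10: g(10,-10)=1 g(10,-8)=10 g(10,-6)=45 g(10,-4)=119 g(10,-2)=200 g(10,0)=207 g(10,2)=90
t=11: g(11,-11)=1 g(11,-9)=11 g(11,-7)=55 g(11,-5)=164 g(11,-3)=319 g(11,-1)=407 g(11,1)=297
t=12: g(12,-12)=1 g(12,-10)=12 g(12,-8)=66 g(12,-6)=219 g(12,-4)=483 g(12,-2)=726 g(12,0)=704 g(12,2)=297
t=13: g(13,-13)=1 g(13,-11)=13 g(13,-9)=78 g(13,-7)=285 g(13,-5)=702 g(13,-3)=1209 g(13,-1)=1430 g(13,1)=1001
t=14: g(14,-14)=1 g(14,-12)=14 g(14,-10)=91 g(14,-8)=363 g(14,-6)=987 g(14,-4)=1911 g(14,-2)=2639 g(14,0)=2431 g(14,2)=1001
t=15: g(15,-15)=1 g(15,-13)=15 g(15,-11)=105 g(15,-9)=454 g(15,-7)=1350 g(15,-5)=2898 g(15,-3)=4550 g(15,-1)=5070 g(15,1)=3432
t=16: g(16,-16)=1 g(16,-14)=16 g(16,-12)=120 g(16,-10)=559 g(16,-8)=1804 g(16,-6)=4248 g(16,-4)=7448 g(16,-2)=9620 g(16,0)=8502 g(16,2)=3432
Paths never hitting 3: Σ_s g(16,s) = 35750
Paths hitting 3: 2^16 - 35750 = 29786
P = 29786/65536 = 14893/32768

Answer: 14893/32768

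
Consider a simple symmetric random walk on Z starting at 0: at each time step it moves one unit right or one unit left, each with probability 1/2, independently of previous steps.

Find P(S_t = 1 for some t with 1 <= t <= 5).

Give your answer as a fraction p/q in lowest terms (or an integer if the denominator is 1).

Answer: 11/16

Derivation:
Count via complement. Let g(t,s) = #length-t paths at position s with S_1..S_t all ≠ 1.
g(t,s) = g(t-1,s-1) + g(t-1,s+1) for s ≠ 1; g(t,1) = 0.
t=0: g(0,0)=1
t=1: g(1,-1)=1
t=2: g(2,-2)=1 g(2,0)=1
t=3: g(3,-3)=1 g(3,-1)=2
t=4: g(4,-4)=1 g(4,-2)=3 g(4,0)=2
t=5: g(5,-5)=1 g(5,-3)=4 g(5,-1)=5
Paths never hitting 1: Σ_s g(5,s) = 10
Paths hitting 1: 2^5 - 10 = 22
P = 22/32 = 11/16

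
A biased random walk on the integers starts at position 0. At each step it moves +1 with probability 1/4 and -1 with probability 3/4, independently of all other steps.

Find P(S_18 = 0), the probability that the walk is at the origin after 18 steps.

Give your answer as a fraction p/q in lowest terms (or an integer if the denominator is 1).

To be at 0 after 18 steps: need exactly 9 steps of +1 and 9 of -1.
Number of such sequences: C(18,9) = 48620
Each has probability (1/4)^9 · (3/4)^9 = 19683/68719476736
P = 48620 · 19683/68719476736 = 239246865/17179869184

Answer: 239246865/17179869184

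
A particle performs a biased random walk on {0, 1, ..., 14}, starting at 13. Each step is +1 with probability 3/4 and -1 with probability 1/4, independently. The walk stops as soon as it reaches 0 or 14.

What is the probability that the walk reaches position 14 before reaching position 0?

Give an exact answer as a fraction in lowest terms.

Answer: 2391483/2391484

Derivation:
Biased walk: p = 3/4, q = 1/4, r = q/p = 1/3
Gambler's ruin: P(hit 14 before 0 | start at 13) = (1 - r^a)/(1 - r^N)
r^13 = 1/1594323; r^14 = 1/4782969
P = (1 - 1/1594323) / (1 - 1/4782969) = 1594322/1594323 / 4782968/4782969 = 2391483/2391484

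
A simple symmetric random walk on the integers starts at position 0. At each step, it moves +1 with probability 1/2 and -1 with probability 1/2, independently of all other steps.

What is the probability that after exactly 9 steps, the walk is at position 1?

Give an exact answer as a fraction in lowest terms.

To reach position 1 after 9 steps: need 5 steps of +1 and 4 of -1.
Favorable paths: C(9,5) = 126
Total paths: 2^9 = 512
P = 126/512 = 63/256

Answer: 63/256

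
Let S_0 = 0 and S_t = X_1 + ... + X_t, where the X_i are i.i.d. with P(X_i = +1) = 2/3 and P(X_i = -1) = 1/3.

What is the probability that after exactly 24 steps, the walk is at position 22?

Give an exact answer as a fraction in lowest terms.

Answer: 67108864/94143178827

Derivation:
To reach position 22 after 24 steps: need 23 steps of +1 and 1 step of -1.
Number of such sequences: C(24,23) = 24
Each has probability (2/3)^23 · (1/3)^1 = 8388608/282429536481
P = 24 · 8388608/282429536481 = 67108864/94143178827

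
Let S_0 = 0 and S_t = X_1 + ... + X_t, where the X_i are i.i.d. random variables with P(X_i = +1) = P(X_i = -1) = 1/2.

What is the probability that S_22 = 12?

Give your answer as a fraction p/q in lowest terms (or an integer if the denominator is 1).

To reach position 12 after 22 steps: need 17 steps of +1 and 5 of -1.
Favorable paths: C(22,17) = 26334
Total paths: 2^22 = 4194304
P = 26334/4194304 = 13167/2097152

Answer: 13167/2097152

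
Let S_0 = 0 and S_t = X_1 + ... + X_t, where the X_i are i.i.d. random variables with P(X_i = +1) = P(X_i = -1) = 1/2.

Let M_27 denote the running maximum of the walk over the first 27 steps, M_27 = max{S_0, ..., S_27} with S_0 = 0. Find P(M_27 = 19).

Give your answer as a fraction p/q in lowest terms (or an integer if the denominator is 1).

Answer: 8775/67108864

Derivation:
Let M_27 = max(S_0,...,S_27). Use the reflection principle: for j ≥ 1, #{paths with M_27 ≥ j} = #{S_27 ≥ j} + #{S_27 ≥ j+1}.
By reflection, #{M_27 ≥ 19} = #{S_27 ≥ 19} + #{S_27 ≥ 20} = 20854 + 3304 = 24158.
#{M_27 ≥ 20} = #{S_27 ≥ 20} + #{S_27 ≥ 21} = 3304 + 3304 = 6608.
#{M_27 = 19} = 24158 - 6608 = 17550.
P(M_27 = 19) = 17550/134217728 = 8775/67108864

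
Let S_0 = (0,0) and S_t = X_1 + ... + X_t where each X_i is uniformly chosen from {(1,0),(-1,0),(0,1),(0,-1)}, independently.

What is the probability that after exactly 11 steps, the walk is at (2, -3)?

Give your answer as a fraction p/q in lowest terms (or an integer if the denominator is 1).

Let h be the number of horizontal steps (so 11-h are vertical). To end at (2,-3) need (h+2)/2 right-steps and ((11-h)-3)/2 up-steps.
Sum over h with 2 ≤ h ≤ 8, h ≡ 0 (mod 2), 11-h ≡ 1 (mod 2):
h=2: C(11,2)·C(2,2)·C(9,3) = 55·1·84 = 4620
h=4: C(11,4)·C(4,3)·C(7,2) = 330·4·21 = 27720
h=6: C(11,6)·C(6,4)·C(5,1) = 462·15·5 = 34650
h=8: C(11,8)·C(8,5)·C(3,0) = 165·56·1 = 9240
Total favorable: 76230
Total paths: 4^11 = 4194304
P = 76230/4194304 = 38115/2097152

Answer: 38115/2097152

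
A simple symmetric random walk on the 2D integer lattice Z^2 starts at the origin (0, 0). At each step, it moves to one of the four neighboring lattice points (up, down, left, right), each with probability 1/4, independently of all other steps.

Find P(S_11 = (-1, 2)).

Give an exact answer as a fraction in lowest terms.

Answer: 38115/1048576

Derivation:
Let h be the number of horizontal steps (so 11-h are vertical). To end at (-1,2) need (h-1)/2 right-steps and ((11-h)+2)/2 up-steps.
Sum over h with 1 ≤ h ≤ 9, h ≡ 1 (mod 2), 11-h ≡ 0 (mod 2):
h=1: C(11,1)·C(1,0)·C(10,6) = 11·1·210 = 2310
h=3: C(11,3)·C(3,1)·C(8,5) = 165·3·56 = 27720
h=5: C(11,5)·C(5,2)·C(6,4) = 462·10·15 = 69300
h=7: C(11,7)·C(7,3)·C(4,3) = 330·35·4 = 46200
h=9: C(11,9)·C(9,4)·C(2,2) = 55·126·1 = 6930
Total favorable: 152460
Total paths: 4^11 = 4194304
P = 152460/4194304 = 38115/1048576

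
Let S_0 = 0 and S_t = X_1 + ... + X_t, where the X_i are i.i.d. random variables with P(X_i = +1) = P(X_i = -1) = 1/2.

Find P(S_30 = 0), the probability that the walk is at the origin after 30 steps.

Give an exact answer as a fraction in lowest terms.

To return to 0 after 30 steps: need exactly 15 steps of +1 and 15 of -1.
Favorable paths: C(30,15) = 155117520
Total paths: 2^30 = 1073741824
P = 155117520/1073741824 = 9694845/67108864

Answer: 9694845/67108864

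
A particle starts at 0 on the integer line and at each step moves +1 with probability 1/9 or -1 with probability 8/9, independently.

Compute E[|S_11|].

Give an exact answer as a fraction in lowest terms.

Answer: 29835742475/3486784401

Derivation:
S_11 takes values m ≡ 1 (mod 2) with |m| ≤ 11; P(S_11=m) = C(11,(11+m)/2) · (1/9)^((11+m)/2) · (8/9)^((11-m)/2).
Distribution: P(S=-11)=8589934592/31381059609, P(S=-9)=11811160064/31381059609, P(S=-7)=7381975040/31381059609, P(S=-5)=922746880/10460353203, P(S=-3)=230686720/10460353203, P(S=-1)=40370176/10460353203, P(S=1)=5046272/10460353203, P(S=3)=450560/10460353203, P(S=5)=28160/10460353203, P(S=7)=3520/31381059609, P(S=9)=88/31381059609, P(S=11)=1/31381059609
E[|S_11|] = Σ_m |m|·P(S_11=m) = 29835742475/3486784401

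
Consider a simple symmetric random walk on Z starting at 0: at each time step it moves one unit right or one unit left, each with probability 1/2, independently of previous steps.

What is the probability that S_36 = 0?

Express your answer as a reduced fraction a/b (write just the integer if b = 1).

Answer: 2268783825/17179869184

Derivation:
To return to 0 after 36 steps: need exactly 18 steps of +1 and 18 of -1.
Favorable paths: C(36,18) = 9075135300
Total paths: 2^36 = 68719476736
P = 9075135300/68719476736 = 2268783825/17179869184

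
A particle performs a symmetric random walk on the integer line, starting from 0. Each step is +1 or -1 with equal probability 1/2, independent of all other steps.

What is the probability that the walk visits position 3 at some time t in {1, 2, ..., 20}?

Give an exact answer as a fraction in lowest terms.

Count via complement. Let g(t,s) = #length-t paths at position s with S_1..S_t all ≠ 3.
g(t,s) = g(t-1,s-1) + g(t-1,s+1) for s ≠ 3; g(t,3) = 0.
t=0: g(0,0)=1
t=1: g(1,-1)=1 g(1,1)=1
t=2: g(2,-2)=1 g(2,0)=2 g(2,2)=1
t=3: g(3,-3)=1 g(3,-1)=3 g(3,1)=3
t=4: g(4,-4)=1 g(4,-2)=4 g(4,0)=6 g(4,2)=3
t=5: g(5,-5)=1 g(5,-3)=5 g(5,-1)=10 g(5,1)=9
t=6: g(6,-6)=1 g(6,-4)=6 g(6,-2)=15 g(6,0)=19 g(6,2)=9
t=7: g(7,-7)=1 g(7,-5)=7 g(7,-3)=21 g(7,-1)=34 g(7,1)=28
t=8: g(8,-8)=1 g(8,-6)=8 g(8,-4)=28 g(8,-2)=55 g(8,0)=62 g(8,2)=28
t=9: g(9,-9)=1 g(9,-7)=9 g(9,-5)=36 g(9,-3)=83 g(9,-1)=117 g(9,1)=90
t=10: g(10,-10)=1 g(10,-8)=10 g(10,-6)=45 g(10,-4)=119 g(10,-2)=200 g(10,0)=207 g(10,2)=90
t=11: g(11,-11)=1 g(11,-9)=11 g(11,-7)=55 g(11,-5)=164 g(11,-3)=319 g(11,-1)=407 g(11,1)=297
t=12: g(12,-12)=1 g(12,-10)=12 g(12,-8)=66 g(12,-6)=219 g(12,-4)=483 g(12,-2)=726 g(12,0)=704 g(12,2)=297
t=13: g(13,-13)=1 g(13,-11)=13 g(13,-9)=78 g(13,-7)=285 g(13,-5)=702 g(13,-3)=1209 g(13,-1)=1430 g(13,1)=1001
t=14: g(14,-14)=1 g(14,-12)=14 g(14,-10)=91 g(14,-8)=363 g(14,-6)=987 g(14,-4)=1911 g(14,-2)=2639 g(14,0)=2431 g(14,2)=1001
t=15: g(15,-15)=1 g(15,-13)=15 g(15,-11)=105 g(15,-9)=454 g(15,-7)=1350 g(15,-5)=2898 g(15,-3)=4550 g(15,-1)=5070 g(15,1)=3432
t=16: g(16,-16)=1 g(16,-14)=16 g(16,-12)=120 g(16,-10)=559 g(16,-8)=1804 g(16,-6)=4248 g(16,-4)=7448 g(16,-2)=9620 g(16,0)=8502 g(16,2)=3432
t=17: g(17,-17)=1 g(17,-15)=17 g(17,-13)=136 g(17,-11)=679 g(17,-9)=2363 g(17,-7)=6052 g(17,-5)=11696 g(17,-3)=17068 g(17,-1)=18122 g(17,1)=11934
t=18: g(18,-18)=1 g(18,-16)=18 g(18,-14)=153 g(18,-12)=815 g(18,-10)=3042 g(18,-8)=8415 g(18,-6)=17748 g(18,-4)=28764 g(18,-2)=35190 g(18,0)=30056 g(18,2)=11934
t=19: g(19,-19)=1 g(19,-17)=19 g(19,-15)=171 g(19,-13)=968 g(19,-11)=3857 g(19,-9)=11457 g(19,-7)=26163 g(19,-5)=46512 g(19,-3)=63954 g(19,-1)=65246 g(19,1)=41990
t=20: g(20,-20)=1 g(20,-18)=20 g(20,-16)=190 g(20,-14)=1139 g(20,-12)=4825 g(20,-10)=15314 g(20,-8)=37620 g(20,-6)=72675 g(20,-4)=110466 g(20,-2)=129200 g(20,0)=107236 g(20,2)=41990
Paths never hitting 3: Σ_s g(20,s) = 520676
Paths hitting 3: 2^20 - 520676 = 527900
P = 527900/1048576 = 131975/262144

Answer: 131975/262144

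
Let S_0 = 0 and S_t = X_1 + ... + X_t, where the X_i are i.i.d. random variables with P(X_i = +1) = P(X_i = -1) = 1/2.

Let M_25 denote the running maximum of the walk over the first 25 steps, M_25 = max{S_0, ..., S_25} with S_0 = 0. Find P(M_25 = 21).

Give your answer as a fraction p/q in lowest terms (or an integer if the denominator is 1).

Let M_25 = max(S_0,...,S_25). Use the reflection principle: for j ≥ 1, #{paths with M_25 ≥ j} = #{S_25 ≥ j} + #{S_25 ≥ j+1}.
By reflection, #{M_25 ≥ 21} = #{S_25 ≥ 21} + #{S_25 ≥ 22} = 326 + 26 = 352.
#{M_25 ≥ 22} = #{S_25 ≥ 22} + #{S_25 ≥ 23} = 26 + 26 = 52.
#{M_25 = 21} = 352 - 52 = 300.
P(M_25 = 21) = 300/33554432 = 75/8388608

Answer: 75/8388608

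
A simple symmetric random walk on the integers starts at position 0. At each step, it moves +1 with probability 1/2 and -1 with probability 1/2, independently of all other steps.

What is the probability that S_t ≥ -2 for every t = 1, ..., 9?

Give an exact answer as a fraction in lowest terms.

Answer: 21/32

Derivation:
Let f(t,s) = #length-t paths at position s with S_1..S_t all ≥ -2.
f(t,s) = f(t-1,s-1) + f(t-1,s+1) for s ≥ -2; f(t,s) = 0 for s < -2.
t=0: f(0,0)=1
t=1: f(1,-1)=1 f(1,1)=1
t=2: f(2,-2)=1 f(2,0)=2 f(2,2)=1
t=3: f(3,-1)=3 f(3,1)=3 f(3,3)=1
t=4: f(4,-2)=3 f(4,0)=6 f(4,2)=4 f(4,4)=1
t=5: f(5,-1)=9 f(5,1)=10 f(5,3)=5 f(5,5)=1
t=6: f(6,-2)=9 f(6,0)=19 f(6,2)=15 f(6,4)=6 f(6,6)=1
t=7: f(7,-1)=28 f(7,1)=34 f(7,3)=21 f(7,5)=7 f(7,7)=1
t=8: f(8,-2)=28 f(8,0)=62 f(8,2)=55 f(8,4)=28 f(8,6)=8 f(8,8)=1
t=9: f(9,-1)=90 f(9,1)=117 f(9,3)=83 f(9,5)=36 f(9,7)=9 f(9,9)=1
Σ_s f(9,s) = 336
P = 336/512 = 21/32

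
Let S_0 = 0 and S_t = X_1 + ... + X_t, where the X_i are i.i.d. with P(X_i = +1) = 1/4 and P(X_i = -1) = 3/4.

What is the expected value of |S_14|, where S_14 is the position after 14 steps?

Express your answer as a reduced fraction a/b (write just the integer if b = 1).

S_14 takes values m ≡ 0 (mod 2) with |m| ≤ 14; P(S_14=m) = C(14,(14+m)/2) · (1/4)^((14+m)/2) · (3/4)^((14-m)/2).
Distribution: P(S=-14)=4782969/268435456, P(S=-12)=11160261/134217728, P(S=-10)=48361131/268435456, P(S=-8)=16120377/67108864, P(S=-6)=59108049/268435456, P(S=-4)=19702683/134217728, P(S=-2)=19702683/268435456, P(S=0)=938223/33554432, P(S=2)=2189187/268435456, P(S=4)=243243/134217728, P(S=6)=81081/268435456, P(S=8)=2457/67108864, P(S=10)=819/268435456, P(S=12)=21/134217728, P(S=14)=1/268435456
E[|S_14|] = Σ_m |m|·P(S_14=m) = 118302779/16777216

Answer: 118302779/16777216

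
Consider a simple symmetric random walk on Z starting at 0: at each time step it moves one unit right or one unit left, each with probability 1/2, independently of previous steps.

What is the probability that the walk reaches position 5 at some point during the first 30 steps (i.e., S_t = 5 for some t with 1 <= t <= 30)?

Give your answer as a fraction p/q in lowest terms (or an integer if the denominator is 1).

Answer: 194129627/536870912

Derivation:
Count via complement. Let g(t,s) = #length-t paths at position s with S_1..S_t all ≠ 5.
g(t,s) = g(t-1,s-1) + g(t-1,s+1) for s ≠ 5; g(t,5) = 0.
t=0: g(0,0)=1
t=1: g(1,-1)=1 g(1,1)=1
t=2: g(2,-2)=1 g(2,0)=2 g(2,2)=1
t=3: g(3,-3)=1 g(3,-1)=3 g(3,1)=3 g(3,3)=1
t=4: g(4,-4)=1 g(4,-2)=4 g(4,0)=6 g(4,2)=4 g(4,4)=1
t=5: g(5,-5)=1 g(5,-3)=5 g(5,-1)=10 g(5,1)=10 g(5,3)=5
t=6: g(6,-6)=1 g(6,-4)=6 g(6,-2)=15 g(6,0)=20 g(6,2)=15 g(6,4)=5
t=7: g(7,-7)=1 g(7,-5)=7 g(7,-3)=21 g(7,-1)=35 g(7,1)=35 g(7,3)=20
t=8: g(8,-8)=1 g(8,-6)=8 g(8,-4)=28 g(8,-2)=56 g(8,0)=70 g(8,2)=55 g(8,4)=20
t=9: g(9,-9)=1 g(9,-7)=9 g(9,-5)=36 g(9,-3)=84 g(9,-1)=126 g(9,1)=125 g(9,3)=75
t=10: g(10,-10)=1 g(10,-8)=10 g(10,-6)=45 g(10,-4)=120 g(10,-2)=210 g(10,0)=251 g(10,2)=200 g(10,4)=75
t=11: g(11,-11)=1 g(11,-9)=11 g(11,-7)=55 g(11,-5)=165 g(11,-3)=330 g(11,-1)=461 g(11,1)=451 g(11,3)=275
t=12: g(12,-12)=1 g(12,-10)=12 g(12,-8)=66 g(12,-6)=220 g(12,-4)=495 g(12,-2)=791 g(12,0)=912 g(12,2)=726 g(12,4)=275
t=13: g(13,-13)=1 g(13,-11)=13 g(13,-9)=78 g(13,-7)=286 g(13,-5)=715 g(13,-3)=1286 g(13,-1)=1703 g(13,1)=1638 g(13,3)=1001
t=14: g(14,-14)=1 g(14,-12)=14 g(14,-10)=91 g(14,-8)=364 g(14,-6)=1001 g(14,-4)=2001 g(14,-2)=2989 g(14,0)=3341 g(14,2)=2639 g(14,4)=1001
t=15: g(15,-15)=1 g(15,-13)=15 g(15,-11)=105 g(15,-9)=455 g(15,-7)=1365 g(15,-5)=3002 g(15,-3)=4990 g(15,-1)=6330 g(15,1)=5980 g(15,3)=3640
t=16: g(16,-16)=1 g(16,-14)=16 g(16,-12)=120 g(16,-10)=560 g(16,-8)=1820 g(16,-6)=4367 g(16,-4)=7992 g(16,-2)=11320 g(16,0)=12310 g(16,2)=9620 g(16,4)=3640
t=17: g(17,-17)=1 g(17,-15)=17 g(17,-13)=136 g(17,-11)=680 g(17,-9)=2380 g(17,-7)=6187 g(17,-5)=12359 g(17,-3)=19312 g(17,-1)=23630 g(17,1)=21930 g(17,3)=13260
t=18: g(18,-18)=1 g(18,-16)=18 g(18,-14)=153 g(18,-12)=816 g(18,-10)=3060 g(18,-8)=8567 g(18,-6)=18546 g(18,-4)=31671 g(18,-2)=42942 g(18,0)=45560 g(18,2)=35190 g(18,4)=13260
t=19: g(19,-19)=1 g(19,-17)=19 g(19,-15)=171 g(19,-13)=969 g(19,-11)=3876 g(19,-9)=11627 g(19,-7)=27113 g(19,-5)=50217 g(19,-3)=74613 g(19,-1)=88502 g(19,1)=80750 g(19,3)=48450
t=20: g(20,-20)=1 g(20,-18)=20 g(20,-16)=190 g(20,-14)=1140 g(20,-12)=4845 g(20,-10)=15503 g(20,-8)=38740 g(20,-6)=77330 g(20,-4)=124830 g(20,-2)=163115 g(20,0)=169252 g(20,2)=129200 g(20,4)=48450
t=21: g(21,-21)=1 g(21,-19)=21 g(21,-17)=210 g(21,-15)=1330 g(21,-13)=5985 g(21,-11)=20348 g(21,-9)=54243 g(21,-7)=116070 g(21,-5)=202160 g(21,-3)=287945 g(21,-1)=332367 g(21,1)=298452 g(21,3)=177650
t=22: g(22,-22)=1 g(22,-20)=22 g(22,-18)=231 g(22,-16)=1540 g(22,-14)=7315 g(22,-12)=26333 g(22,-10)=74591 g(22,-8)=170313 g(22,-6)=318230 g(22,-4)=490105 g(22,-2)=620312 g(22,0)=630819 g(22,2)=476102 g(22,4)=177650
t=23: g(23,-23)=1 g(23,-21)=23 g(23,-19)=253 g(23,-17)=1771 g(23,-15)=8855 g(23,-13)=33648 g(23,-11)=100924 g(23,-9)=244904 g(23,-7)=488543 g(23,-5)=808335 g(23,-3)=1110417 g(23,-1)=1251131 g(23,1)=1106921 g(23,3)=653752
t=24: g(24,-24)=1 g(24,-22)=24 g(24,-20)=276 g(24,-18)=2024 g(24,-16)=10626 g(24,-14)=42503 g(24,-12)=134572 g(24,-10)=345828 g(24,-8)=733447 g(24,-6)=1296878 g(24,-4)=1918752 g(24,-2)=2361548 g(24,0)=2358052 g(24,2)=1760673 g(24,4)=653752
t=25: g(25,-25)=1 g(25,-23)=25 g(25,-21)=300 g(25,-19)=2300 g(25,-17)=12650 g(25,-15)=53129 g(25,-13)=177075 g(25,-11)=480400 g(25,-9)=1079275 g(25,-7)=2030325 g(25,-5)=3215630 g(25,-3)=4280300 g(25,-1)=4719600 g(25,1)=4118725 g(25,3)=2414425
t=26: g(26,-26)=1 g(26,-24)=26 g(26,-22)=325 g(26,-20)=2600 g(26,-18)=14950 g(26,-16)=65779 g(26,-14)=230204 g(26,-12)=657475 g(26,-10)=1559675 g(26,-8)=3109600 g(26,-6)=5245955 g(26,-4)=7495930 g(26,-2)=8999900 g(26,0)=8838325 g(26,2)=6533150 g(26,4)=2414425
t=27: g(27,-27)=1 g(27,-25)=27 g(27,-23)=351 g(27,-21)=2925 g(27,-19)=17550 g(27,-17)=80729 g(27,-15)=295983 g(27,-13)=887679 g(27,-11)=2217150 g(27,-9)=4669275 g(27,-7)=8355555 g(27,-5)=12741885 g(27,-3)=16495830 g(27,-1)=17838225 g(27,1)=15371475 g(27,3)=8947575
t=28: g(28,-28)=1 g(28,-26)=28 g(28,-24)=378 g(28,-22)=3276 g(28,-20)=20475 g(28,-18)=98279 g(28,-16)=376712 g(28,-14)=1183662 g(28,-12)=3104829 g(28,-10)=6886425 g(28,-8)=13024830 g(28,-6)=21097440 g(28,-4)=29237715 g(28,-2)=34334055 g(28,0)=33209700 g(28,2)=24319050 g(28,4)=8947575
t=29: g(29,-29)=1 g(29,-27)=29 g(29,-25)=406 g(29,-23)=3654 g(29,-21)=23751 g(29,-19)=118754 g(29,-17)=474991 g(29,-15)=1560374 g(29,-13)=4288491 g(29,-11)=9991254 g(29,-9)=19911255 g(29,-7)=34122270 g(29,-5)=50335155 g(29,-3)=63571770 g(29,-1)=67543755 g(29,1)=57528750 g(29,3)=33266625
t=30: g(30,-30)=1 g(30,-28)=30 g(30,-26)=435 g(30,-24)=4060 g(30,-22)=27405 g(30,-20)=142505 g(30,-18)=593745 g(30,-16)=2035365 g(30,-14)=5848865 g(30,-12)=14279745 g(30,-10)=29902509 g(30,-8)=54033525 g(30,-6)=84457425 g(30,-4)=113906925 g(30,-2)=131115525 g(30,0)=125072505 g(30,2)=90795375 g(30,4)=33266625
Paths never hitting 5: Σ_s g(30,s) = 685482570
Paths hitting 5: 2^30 - 685482570 = 388259254
P = 388259254/1073741824 = 194129627/536870912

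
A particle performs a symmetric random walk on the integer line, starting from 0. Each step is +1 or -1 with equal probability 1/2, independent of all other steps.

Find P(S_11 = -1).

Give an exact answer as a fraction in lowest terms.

Answer: 231/1024

Derivation:
To reach position -1 after 11 steps: need 5 steps of +1 and 6 of -1.
Favorable paths: C(11,5) = 462
Total paths: 2^11 = 2048
P = 462/2048 = 231/1024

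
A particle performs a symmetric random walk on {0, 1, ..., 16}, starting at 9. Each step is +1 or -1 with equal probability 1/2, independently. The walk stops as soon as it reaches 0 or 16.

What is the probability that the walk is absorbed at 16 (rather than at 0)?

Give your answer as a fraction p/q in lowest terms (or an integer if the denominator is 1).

Symmetric walk (p = 1/2): the harmonic-function argument gives P(hit 16 before 0 | start at 9) = a/N.
P = 9/16 = 9/16

Answer: 9/16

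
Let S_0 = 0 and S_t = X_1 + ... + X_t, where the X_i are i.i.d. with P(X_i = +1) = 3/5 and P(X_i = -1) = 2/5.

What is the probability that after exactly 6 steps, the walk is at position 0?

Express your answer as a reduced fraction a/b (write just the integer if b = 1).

To be at 0 after 6 steps: need exactly 3 steps of +1 and 3 of -1.
Number of such sequences: C(6,3) = 20
Each has probability (3/5)^3 · (2/5)^3 = 216/15625
P = 20 · 216/15625 = 864/3125

Answer: 864/3125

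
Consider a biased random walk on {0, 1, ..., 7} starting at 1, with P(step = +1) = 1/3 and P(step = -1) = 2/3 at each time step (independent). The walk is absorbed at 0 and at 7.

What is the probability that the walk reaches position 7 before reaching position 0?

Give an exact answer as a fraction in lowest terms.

Biased walk: p = 1/3, q = 2/3, r = q/p = 2
Gambler's ruin: P(hit 7 before 0 | start at 1) = (1 - r^a)/(1 - r^N)
r^1 = 2; r^7 = 128
P = (1 - 2) / (1 - 128) = -1 / -127 = 1/127

Answer: 1/127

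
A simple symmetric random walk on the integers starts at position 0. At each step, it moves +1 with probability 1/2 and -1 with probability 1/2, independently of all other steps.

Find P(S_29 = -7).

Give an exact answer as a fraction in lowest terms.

To reach position -7 after 29 steps: need 11 steps of +1 and 18 of -1.
Favorable paths: C(29,11) = 34597290
Total paths: 2^29 = 536870912
P = 34597290/536870912 = 17298645/268435456

Answer: 17298645/268435456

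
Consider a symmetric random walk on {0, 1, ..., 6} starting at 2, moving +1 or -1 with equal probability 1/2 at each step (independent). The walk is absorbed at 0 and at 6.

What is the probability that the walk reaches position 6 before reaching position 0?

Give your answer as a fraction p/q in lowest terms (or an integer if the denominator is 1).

Answer: 1/3

Derivation:
Symmetric walk (p = 1/2): the harmonic-function argument gives P(hit 6 before 0 | start at 2) = a/N.
P = 2/6 = 1/3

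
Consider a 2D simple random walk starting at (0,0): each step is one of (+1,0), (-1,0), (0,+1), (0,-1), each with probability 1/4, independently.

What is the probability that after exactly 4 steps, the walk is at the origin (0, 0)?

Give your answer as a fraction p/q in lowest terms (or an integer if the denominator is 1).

Let h be the number of horizontal steps (so 4-h are vertical). To end at (0,0) need (h+0)/2 right-steps and ((4-h)+0)/2 up-steps.
Sum over h with 0 ≤ h ≤ 4, h ≡ 0 (mod 2), 4-h ≡ 0 (mod 2):
h=0: C(4,0)·C(0,0)·C(4,2) = 1·1·6 = 6
h=2: C(4,2)·C(2,1)·C(2,1) = 6·2·2 = 24
h=4: C(4,4)·C(4,2)·C(0,0) = 1·6·1 = 6
Total favorable: 36
Total paths: 4^4 = 256
P = 36/256 = 9/64

Answer: 9/64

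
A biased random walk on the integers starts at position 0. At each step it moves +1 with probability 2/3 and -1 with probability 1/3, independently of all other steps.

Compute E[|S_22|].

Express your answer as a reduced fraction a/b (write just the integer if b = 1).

S_22 takes values m ≡ 0 (mod 2) with |m| ≤ 22; P(S_22=m) = C(22,(22+m)/2) · (2/3)^((22+m)/2) · (1/3)^((22-m)/2).
Distribution: P(S=-22)=1/31381059609, P(S=-20)=44/31381059609, P(S=-18)=308/10460353203, P(S=-16)=12320/31381059609, P(S=-14)=117040/31381059609, P(S=-12)=93632/3486784401, P(S=-10)=1591744/10460353203, P(S=-8)=7276544/10460353203, P(S=-6)=9095680/3486784401, P(S=-4)=254679040/31381059609, P(S=-2)=662165504/31381059609, P(S=0)=481574912/10460353203, P(S=2)=2648662016/31381059609, P(S=4)=4074864640/31381059609, P(S=6)=582123520/3486784401, P(S=8)=1862795264/10460353203, P(S=10)=1629945856/10460353203, P(S=12)=383516672/3486784401, P(S=14)=1917583360/31381059609, P(S=16)=807403520/31381059609, P(S=18)=80740352/10460353203, P(S=20)=46137344/31381059609, P(S=22)=4194304/31381059609
E[|S_22|] = Σ_m |m|·P(S_22=m) = 236264907934/31381059609

Answer: 236264907934/31381059609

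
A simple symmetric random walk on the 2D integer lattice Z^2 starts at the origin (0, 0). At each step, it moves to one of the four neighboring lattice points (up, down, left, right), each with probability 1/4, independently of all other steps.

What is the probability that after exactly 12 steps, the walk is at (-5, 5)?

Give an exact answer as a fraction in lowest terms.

Let h be the number of horizontal steps (so 12-h are vertical). To end at (-5,5) need (h-5)/2 right-steps and ((12-h)+5)/2 up-steps.
Sum over h with 5 ≤ h ≤ 7, h ≡ 1 (mod 2), 12-h ≡ 1 (mod 2):
h=5: C(12,5)·C(5,0)·C(7,6) = 792·1·7 = 5544
h=7: C(12,7)·C(7,1)·C(5,5) = 792·7·1 = 5544
Total favorable: 11088
Total paths: 4^12 = 16777216
P = 11088/16777216 = 693/1048576

Answer: 693/1048576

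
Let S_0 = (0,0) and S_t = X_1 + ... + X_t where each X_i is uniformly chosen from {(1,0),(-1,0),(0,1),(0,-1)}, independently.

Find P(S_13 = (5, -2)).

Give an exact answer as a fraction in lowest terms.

Answer: 184041/33554432

Derivation:
Let h be the number of horizontal steps (so 13-h are vertical). To end at (5,-2) need (h+5)/2 right-steps and ((13-h)-2)/2 up-steps.
Sum over h with 5 ≤ h ≤ 11, h ≡ 1 (mod 2), 13-h ≡ 0 (mod 2):
h=5: C(13,5)·C(5,5)·C(8,3) = 1287·1·56 = 72072
h=7: C(13,7)·C(7,6)·C(6,2) = 1716·7·15 = 180180
h=9: C(13,9)·C(9,7)·C(4,1) = 715·36·4 = 102960
h=11: C(13,11)·C(11,8)·C(2,0) = 78·165·1 = 12870
Total favorable: 368082
Total paths: 4^13 = 67108864
P = 368082/67108864 = 184041/33554432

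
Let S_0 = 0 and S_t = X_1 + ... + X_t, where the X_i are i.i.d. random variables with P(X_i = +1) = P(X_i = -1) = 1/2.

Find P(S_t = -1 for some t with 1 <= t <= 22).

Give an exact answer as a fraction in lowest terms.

Count via complement. Let g(t,s) = #length-t paths at position s with S_1..S_t all ≠ -1.
g(t,s) = g(t-1,s-1) + g(t-1,s+1) for s ≠ -1; g(t,-1) = 0.
t=0: g(0,0)=1
t=1: g(1,1)=1
t=2: g(2,0)=1 g(2,2)=1
t=3: g(3,1)=2 g(3,3)=1
t=4: g(4,0)=2 g(4,2)=3 g(4,4)=1
t=5: g(5,1)=5 g(5,3)=4 g(5,5)=1
t=6: g(6,0)=5 g(6,2)=9 g(6,4)=5 g(6,6)=1
t=7: g(7,1)=14 g(7,3)=14 g(7,5)=6 g(7,7)=1
t=8: g(8,0)=14 g(8,2)=28 g(8,4)=20 g(8,6)=7 g(8,8)=1
t=9: g(9,1)=42 g(9,3)=48 g(9,5)=27 g(9,7)=8 g(9,9)=1
t=10: g(10,0)=42 g(10,2)=90 g(10,4)=75 g(10,6)=35 g(10,8)=9 g(10,10)=1
t=11: g(11,1)=132 g(11,3)=165 g(11,5)=110 g(11,7)=44 g(11,9)=10 g(11,11)=1
t=12: g(12,0)=132 g(12,2)=297 g(12,4)=275 g(12,6)=154 g(12,8)=54 g(12,10)=11 g(12,12)=1
t=13: g(13,1)=429 g(13,3)=572 g(13,5)=429 g(13,7)=208 g(13,9)=65 g(13,11)=12 g(13,13)=1
t=14: g(14,0)=429 g(14,2)=1001 g(14,4)=1001 g(14,6)=637 g(14,8)=273 g(14,10)=77 g(14,12)=13 g(14,14)=1
t=15: g(15,1)=1430 g(15,3)=2002 g(15,5)=1638 g(15,7)=910 g(15,9)=350 g(15,11)=90 g(15,13)=14 g(15,15)=1
t=16: g(16,0)=1430 g(16,2)=3432 g(16,4)=3640 g(16,6)=2548 g(16,8)=1260 g(16,10)=440 g(16,12)=104 g(16,14)=15 g(16,16)=1
t=17: g(17,1)=4862 g(17,3)=7072 g(17,5)=6188 g(17,7)=3808 g(17,9)=1700 g(17,11)=544 g(17,13)=119 g(17,15)=16 g(17,17)=1
t=18: g(18,0)=4862 g(18,2)=11934 g(18,4)=13260 g(18,6)=9996 g(18,8)=5508 g(18,10)=2244 g(18,12)=663 g(18,14)=135 g(18,16)=17 g(18,18)=1
t=19: g(19,1)=16796 g(19,3)=25194 g(19,5)=23256 g(19,7)=15504 g(19,9)=7752 g(19,11)=2907 g(19,13)=798 g(19,15)=152 g(19,17)=18 g(19,19)=1
t=20: g(20,0)=16796 g(20,2)=41990 g(20,4)=48450 g(20,6)=38760 g(20,8)=23256 g(20,10)=10659 g(20,12)=3705 g(20,14)=950 g(20,16)=170 g(20,18)=19 g(20,20)=1
t=21: g(21,1)=58786 g(21,3)=90440 g(21,5)=87210 g(21,7)=62016 g(21,9)=33915 g(21,11)=14364 g(21,13)=4655 g(21,15)=1120 g(21,17)=189 g(21,19)=20 g(21,21)=1
t=22: g(22,0)=58786 g(22,2)=149226 g(22,4)=177650 g(22,6)=149226 g(22,8)=95931 g(22,10)=48279 g(22,12)=19019 g(22,14)=5775 g(22,16)=1309 g(22,18)=209 g(22,20)=21 g(22,22)=1
Paths never hitting -1: Σ_s g(22,s) = 705432
Paths hitting -1: 2^22 - 705432 = 3488872
P = 3488872/4194304 = 436109/524288

Answer: 436109/524288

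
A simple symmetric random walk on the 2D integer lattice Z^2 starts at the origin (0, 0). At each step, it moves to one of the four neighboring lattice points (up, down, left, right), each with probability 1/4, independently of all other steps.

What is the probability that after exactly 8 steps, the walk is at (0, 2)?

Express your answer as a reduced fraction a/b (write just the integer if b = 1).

Let h be the number of horizontal steps (so 8-h are vertical). To end at (0,2) need (h+0)/2 right-steps and ((8-h)+2)/2 up-steps.
Sum over h with 0 ≤ h ≤ 6, h ≡ 0 (mod 2), 8-h ≡ 0 (mod 2):
h=0: C(8,0)·C(0,0)·C(8,5) = 1·1·56 = 56
h=2: C(8,2)·C(2,1)·C(6,4) = 28·2·15 = 840
h=4: C(8,4)·C(4,2)·C(4,3) = 70·6·4 = 1680
h=6: C(8,6)·C(6,3)·C(2,2) = 28·20·1 = 560
Total favorable: 3136
Total paths: 4^8 = 65536
P = 3136/65536 = 49/1024

Answer: 49/1024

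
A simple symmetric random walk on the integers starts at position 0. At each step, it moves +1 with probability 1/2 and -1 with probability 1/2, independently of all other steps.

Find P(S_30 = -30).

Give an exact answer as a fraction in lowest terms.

Answer: 1/1073741824

Derivation:
To reach position -30 after 30 steps: need 0 steps of +1 and 30 of -1.
Favorable paths: C(30,0) = 1
Total paths: 2^30 = 1073741824
P = 1/1073741824 = 1/1073741824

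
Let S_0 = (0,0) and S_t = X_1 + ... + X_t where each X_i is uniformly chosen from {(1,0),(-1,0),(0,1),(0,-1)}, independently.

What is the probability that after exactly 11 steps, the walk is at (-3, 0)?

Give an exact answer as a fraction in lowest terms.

Let h be the number of horizontal steps (so 11-h are vertical). To end at (-3,0) need (h-3)/2 right-steps and ((11-h)+0)/2 up-steps.
Sum over h with 3 ≤ h ≤ 11, h ≡ 1 (mod 2), 11-h ≡ 0 (mod 2):
h=3: C(11,3)·C(3,0)·C(8,4) = 165·1·70 = 11550
h=5: C(11,5)·C(5,1)·C(6,3) = 462·5·20 = 46200
h=7: C(11,7)·C(7,2)·C(4,2) = 330·21·6 = 41580
h=9: C(11,9)·C(9,3)·C(2,1) = 55·84·2 = 9240
h=11: C(11,11)·C(11,4)·C(0,0) = 1·330·1 = 330
Total favorable: 108900
Total paths: 4^11 = 4194304
P = 108900/4194304 = 27225/1048576

Answer: 27225/1048576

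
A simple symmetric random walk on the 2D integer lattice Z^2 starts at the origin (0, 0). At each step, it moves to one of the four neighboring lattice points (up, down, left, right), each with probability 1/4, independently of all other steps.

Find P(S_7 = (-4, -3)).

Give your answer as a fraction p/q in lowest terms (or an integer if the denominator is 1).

Answer: 35/16384

Derivation:
Let h be the number of horizontal steps (so 7-h are vertical). To end at (-4,-3) need (h-4)/2 right-steps and ((7-h)-3)/2 up-steps.
Sum over h with 4 ≤ h ≤ 4, h ≡ 0 (mod 2), 7-h ≡ 1 (mod 2):
h=4: C(7,4)·C(4,0)·C(3,0) = 35·1·1 = 35
Total favorable: 35
Total paths: 4^7 = 16384
P = 35/16384 = 35/16384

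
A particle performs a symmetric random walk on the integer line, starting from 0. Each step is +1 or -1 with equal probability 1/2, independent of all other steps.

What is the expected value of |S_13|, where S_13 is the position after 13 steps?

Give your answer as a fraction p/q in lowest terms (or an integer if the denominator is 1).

S_13 takes values m ≡ 1 (mod 2) with |m| ≤ 13; P(S_13=m) = C(13,(13+m)/2)/2^13.
Total paths: 2^13 = 8192
Distribution: P(S=-13)=1/8192, P(S=-11)=13/8192, P(S=-9)=78/8192, P(S=-7)=286/8192, P(S=-5)=715/8192, P(S=-3)=1287/8192, P(S=-1)=1716/8192, P(S=1)=1716/8192, P(S=3)=1287/8192, P(S=5)=715/8192, P(S=7)=286/8192, P(S=9)=78/8192, P(S=11)=13/8192, P(S=13)=1/8192
E[|S_13|] = Σ_m |m|·P(S_13=m) = 24024/8192 = 3003/1024

Answer: 3003/1024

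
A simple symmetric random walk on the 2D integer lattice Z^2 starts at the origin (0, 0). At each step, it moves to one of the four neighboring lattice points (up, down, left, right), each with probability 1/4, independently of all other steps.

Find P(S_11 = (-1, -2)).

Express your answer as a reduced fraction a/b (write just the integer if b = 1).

Let h be the number of horizontal steps (so 11-h are vertical). To end at (-1,-2) need (h-1)/2 right-steps and ((11-h)-2)/2 up-steps.
Sum over h with 1 ≤ h ≤ 9, h ≡ 1 (mod 2), 11-h ≡ 0 (mod 2):
h=1: C(11,1)·C(1,0)·C(10,4) = 11·1·210 = 2310
h=3: C(11,3)·C(3,1)·C(8,3) = 165·3·56 = 27720
h=5: C(11,5)·C(5,2)·C(6,2) = 462·10·15 = 69300
h=7: C(11,7)·C(7,3)·C(4,1) = 330·35·4 = 46200
h=9: C(11,9)·C(9,4)·C(2,0) = 55·126·1 = 6930
Total favorable: 152460
Total paths: 4^11 = 4194304
P = 152460/4194304 = 38115/1048576

Answer: 38115/1048576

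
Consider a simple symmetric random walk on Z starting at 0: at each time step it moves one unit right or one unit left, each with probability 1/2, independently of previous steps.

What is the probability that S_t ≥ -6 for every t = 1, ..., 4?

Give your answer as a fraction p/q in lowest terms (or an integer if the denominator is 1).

Answer: 1

Derivation:
Let f(t,s) = #length-t paths at position s with S_1..S_t all ≥ -6.
f(t,s) = f(t-1,s-1) + f(t-1,s+1) for s ≥ -6; f(t,s) = 0 for s < -6.
t=0: f(0,0)=1
t=1: f(1,-1)=1 f(1,1)=1
t=2: f(2,-2)=1 f(2,0)=2 f(2,2)=1
t=3: f(3,-3)=1 f(3,-1)=3 f(3,1)=3 f(3,3)=1
t=4: f(4,-4)=1 f(4,-2)=4 f(4,0)=6 f(4,2)=4 f(4,4)=1
Σ_s f(4,s) = 16
P = 16/16 = 1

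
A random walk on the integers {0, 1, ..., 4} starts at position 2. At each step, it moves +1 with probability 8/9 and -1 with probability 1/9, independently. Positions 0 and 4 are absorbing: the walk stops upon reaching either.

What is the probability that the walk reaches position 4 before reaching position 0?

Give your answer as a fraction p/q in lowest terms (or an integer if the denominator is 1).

Answer: 64/65

Derivation:
Biased walk: p = 8/9, q = 1/9, r = q/p = 1/8
Gambler's ruin: P(hit 4 before 0 | start at 2) = (1 - r^a)/(1 - r^N)
r^2 = 1/64; r^4 = 1/4096
P = (1 - 1/64) / (1 - 1/4096) = 63/64 / 4095/4096 = 64/65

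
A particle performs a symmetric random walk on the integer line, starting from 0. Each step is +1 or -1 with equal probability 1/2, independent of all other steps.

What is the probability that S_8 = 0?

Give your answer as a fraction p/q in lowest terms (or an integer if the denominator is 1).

Answer: 35/128

Derivation:
To return to 0 after 8 steps: need exactly 4 steps of +1 and 4 of -1.
Favorable paths: C(8,4) = 70
Total paths: 2^8 = 256
P = 70/256 = 35/128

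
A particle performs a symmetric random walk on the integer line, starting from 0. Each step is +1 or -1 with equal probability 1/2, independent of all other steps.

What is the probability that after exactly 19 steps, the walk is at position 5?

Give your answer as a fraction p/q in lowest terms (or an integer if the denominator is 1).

Answer: 12597/131072

Derivation:
To reach position 5 after 19 steps: need 12 steps of +1 and 7 of -1.
Favorable paths: C(19,12) = 50388
Total paths: 2^19 = 524288
P = 50388/524288 = 12597/131072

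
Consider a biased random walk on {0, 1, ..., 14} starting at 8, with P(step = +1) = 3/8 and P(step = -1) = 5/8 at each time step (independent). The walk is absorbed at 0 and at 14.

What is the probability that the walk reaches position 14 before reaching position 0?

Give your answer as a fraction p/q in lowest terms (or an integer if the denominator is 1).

Answer: 17498916/381170791

Derivation:
Biased walk: p = 3/8, q = 5/8, r = q/p = 5/3
Gambler's ruin: P(hit 14 before 0 | start at 8) = (1 - r^a)/(1 - r^N)
r^8 = 390625/6561; r^14 = 6103515625/4782969
P = (1 - 390625/6561) / (1 - 6103515625/4782969) = -384064/6561 / -6098732656/4782969 = 17498916/381170791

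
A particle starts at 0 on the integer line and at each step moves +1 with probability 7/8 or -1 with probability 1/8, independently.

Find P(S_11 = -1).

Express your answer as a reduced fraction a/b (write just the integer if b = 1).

Answer: 3882417/4294967296

Derivation:
To reach position -1 after 11 steps: need 5 steps of +1 and 6 steps of -1.
Number of such sequences: C(11,5) = 462
Each has probability (7/8)^5 · (1/8)^6 = 16807/8589934592
P = 462 · 16807/8589934592 = 3882417/4294967296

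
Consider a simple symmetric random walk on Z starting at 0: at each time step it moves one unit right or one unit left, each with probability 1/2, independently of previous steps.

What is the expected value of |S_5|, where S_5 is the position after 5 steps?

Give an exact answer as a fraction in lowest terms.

Answer: 15/8

Derivation:
S_5 takes values m ≡ 1 (mod 2) with |m| ≤ 5; P(S_5=m) = C(5,(5+m)/2)/2^5.
Total paths: 2^5 = 32
Distribution: P(S=-5)=1/32, P(S=-3)=5/32, P(S=-1)=10/32, P(S=1)=10/32, P(S=3)=5/32, P(S=5)=1/32
E[|S_5|] = Σ_m |m|·P(S_5=m) = 60/32 = 15/8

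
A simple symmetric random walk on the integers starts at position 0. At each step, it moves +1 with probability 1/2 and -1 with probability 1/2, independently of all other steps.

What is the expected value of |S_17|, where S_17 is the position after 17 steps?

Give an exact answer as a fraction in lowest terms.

S_17 takes values m ≡ 1 (mod 2) with |m| ≤ 17; P(S_17=m) = C(17,(17+m)/2)/2^17.
Total paths: 2^17 = 131072
Distribution: P(S=-17)=1/131072, P(S=-15)=17/131072, P(S=-13)=136/131072, P(S=-11)=680/131072, P(S=-9)=2380/131072, P(S=-7)=6188/131072, P(S=-5)=12376/131072, P(S=-3)=19448/131072, P(S=-1)=24310/131072, P(S=1)=24310/131072, P(S=3)=19448/131072, P(S=5)=12376/131072, P(S=7)=6188/131072, P(S=9)=2380/131072, P(S=11)=680/131072, P(S=13)=136/131072, P(S=15)=17/131072, P(S=17)=1/131072
E[|S_17|] = Σ_m |m|·P(S_17=m) = 437580/131072 = 109395/32768

Answer: 109395/32768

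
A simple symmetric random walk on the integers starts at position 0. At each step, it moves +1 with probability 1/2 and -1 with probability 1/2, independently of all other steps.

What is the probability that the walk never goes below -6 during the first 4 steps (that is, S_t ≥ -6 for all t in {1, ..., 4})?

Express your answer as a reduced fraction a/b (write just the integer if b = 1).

Answer: 1

Derivation:
Let f(t,s) = #length-t paths at position s with S_1..S_t all ≥ -6.
f(t,s) = f(t-1,s-1) + f(t-1,s+1) for s ≥ -6; f(t,s) = 0 for s < -6.
t=0: f(0,0)=1
t=1: f(1,-1)=1 f(1,1)=1
t=2: f(2,-2)=1 f(2,0)=2 f(2,2)=1
t=3: f(3,-3)=1 f(3,-1)=3 f(3,1)=3 f(3,3)=1
t=4: f(4,-4)=1 f(4,-2)=4 f(4,0)=6 f(4,2)=4 f(4,4)=1
Σ_s f(4,s) = 16
P = 16/16 = 1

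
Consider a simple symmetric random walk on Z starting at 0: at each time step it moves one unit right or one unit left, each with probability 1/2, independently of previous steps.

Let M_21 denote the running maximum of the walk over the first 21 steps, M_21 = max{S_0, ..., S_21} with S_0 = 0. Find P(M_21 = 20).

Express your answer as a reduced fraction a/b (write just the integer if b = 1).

Answer: 1/2097152

Derivation:
Let M_21 = max(S_0,...,S_21). Use the reflection principle: for j ≥ 1, #{paths with M_21 ≥ j} = #{S_21 ≥ j} + #{S_21 ≥ j+1}.
By reflection, #{M_21 ≥ 20} = #{S_21 ≥ 20} + #{S_21 ≥ 21} = 1 + 1 = 2.
#{M_21 ≥ 21} = #{S_21 ≥ 21} + #{S_21 ≥ 22} = 1 + 0 = 1.
#{M_21 = 20} = 2 - 1 = 1.
P(M_21 = 20) = 1/2097152 = 1/2097152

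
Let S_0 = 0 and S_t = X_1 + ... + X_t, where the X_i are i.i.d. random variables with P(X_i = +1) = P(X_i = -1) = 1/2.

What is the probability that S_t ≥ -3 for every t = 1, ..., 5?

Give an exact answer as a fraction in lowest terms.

Let f(t,s) = #length-t paths at position s with S_1..S_t all ≥ -3.
f(t,s) = f(t-1,s-1) + f(t-1,s+1) for s ≥ -3; f(t,s) = 0 for s < -3.
t=0: f(0,0)=1
t=1: f(1,-1)=1 f(1,1)=1
t=2: f(2,-2)=1 f(2,0)=2 f(2,2)=1
t=3: f(3,-3)=1 f(3,-1)=3 f(3,1)=3 f(3,3)=1
t=4: f(4,-2)=4 f(4,0)=6 f(4,2)=4 f(4,4)=1
t=5: f(5,-3)=4 f(5,-1)=10 f(5,1)=10 f(5,3)=5 f(5,5)=1
Σ_s f(5,s) = 30
P = 30/32 = 15/16

Answer: 15/16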